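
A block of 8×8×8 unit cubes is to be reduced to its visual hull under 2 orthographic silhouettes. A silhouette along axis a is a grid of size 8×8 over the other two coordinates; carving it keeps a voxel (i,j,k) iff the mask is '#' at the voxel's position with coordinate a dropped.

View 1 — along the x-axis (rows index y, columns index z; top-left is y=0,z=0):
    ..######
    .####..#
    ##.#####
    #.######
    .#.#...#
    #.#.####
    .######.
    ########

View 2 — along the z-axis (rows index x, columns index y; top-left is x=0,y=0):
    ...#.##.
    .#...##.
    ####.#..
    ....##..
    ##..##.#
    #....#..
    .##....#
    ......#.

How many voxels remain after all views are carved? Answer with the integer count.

initial block: 8^3 = 512
step 1: project along x, AND mask (48/64) → |grid| = 384
step 2: project along z, AND mask (24/64) → |grid| = 142

voxel count = 142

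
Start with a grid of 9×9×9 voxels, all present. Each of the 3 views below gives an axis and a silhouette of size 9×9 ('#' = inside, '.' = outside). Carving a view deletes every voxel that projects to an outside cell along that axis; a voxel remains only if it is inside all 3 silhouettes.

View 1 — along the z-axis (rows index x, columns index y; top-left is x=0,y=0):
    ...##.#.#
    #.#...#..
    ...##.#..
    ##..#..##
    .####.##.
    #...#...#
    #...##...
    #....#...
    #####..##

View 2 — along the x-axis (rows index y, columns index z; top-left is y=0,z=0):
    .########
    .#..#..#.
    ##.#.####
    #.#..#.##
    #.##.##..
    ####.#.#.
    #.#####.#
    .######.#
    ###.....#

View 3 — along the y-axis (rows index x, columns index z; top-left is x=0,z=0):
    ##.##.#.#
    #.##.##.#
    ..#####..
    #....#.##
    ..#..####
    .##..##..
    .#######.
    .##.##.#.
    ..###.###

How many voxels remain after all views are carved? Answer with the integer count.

|visual hull| = 129

initial block: 9^3 = 729
V1 z: intersect with XY mask (36 set) -- 324 left
V2 x: intersect with YZ mask (52 set) -- 210 left
V3 y: intersect with XZ mask (48 set) -- 129 left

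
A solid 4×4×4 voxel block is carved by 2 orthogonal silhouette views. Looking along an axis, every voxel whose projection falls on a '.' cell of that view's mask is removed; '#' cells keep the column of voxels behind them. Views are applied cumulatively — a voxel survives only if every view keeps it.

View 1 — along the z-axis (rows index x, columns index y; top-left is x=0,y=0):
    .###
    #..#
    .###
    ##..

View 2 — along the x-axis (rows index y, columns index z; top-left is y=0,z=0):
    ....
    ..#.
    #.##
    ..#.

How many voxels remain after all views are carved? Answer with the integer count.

full grid |V| = 64
[1] z-view keeps 10 columns → grid now 40
[2] x-view keeps 5 columns → grid now 12

voxel count = 12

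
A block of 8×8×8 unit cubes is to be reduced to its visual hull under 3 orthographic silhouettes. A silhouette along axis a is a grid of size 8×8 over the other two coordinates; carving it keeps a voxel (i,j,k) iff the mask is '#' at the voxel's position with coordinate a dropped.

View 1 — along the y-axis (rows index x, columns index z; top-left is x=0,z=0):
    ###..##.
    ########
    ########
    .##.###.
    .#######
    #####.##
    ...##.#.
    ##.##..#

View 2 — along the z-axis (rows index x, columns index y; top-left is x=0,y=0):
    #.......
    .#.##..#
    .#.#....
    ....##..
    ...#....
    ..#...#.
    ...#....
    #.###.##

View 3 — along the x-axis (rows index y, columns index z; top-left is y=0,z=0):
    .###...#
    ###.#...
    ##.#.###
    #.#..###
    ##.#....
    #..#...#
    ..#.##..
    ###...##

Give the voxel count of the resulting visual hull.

before carving: 512 voxels (8×8×8)
[1] y-view keeps 48 columns → grid now 384
[2] z-view keeps 19 columns → grid now 117
[3] x-view keeps 33 columns → grid now 57

remaining voxels: 57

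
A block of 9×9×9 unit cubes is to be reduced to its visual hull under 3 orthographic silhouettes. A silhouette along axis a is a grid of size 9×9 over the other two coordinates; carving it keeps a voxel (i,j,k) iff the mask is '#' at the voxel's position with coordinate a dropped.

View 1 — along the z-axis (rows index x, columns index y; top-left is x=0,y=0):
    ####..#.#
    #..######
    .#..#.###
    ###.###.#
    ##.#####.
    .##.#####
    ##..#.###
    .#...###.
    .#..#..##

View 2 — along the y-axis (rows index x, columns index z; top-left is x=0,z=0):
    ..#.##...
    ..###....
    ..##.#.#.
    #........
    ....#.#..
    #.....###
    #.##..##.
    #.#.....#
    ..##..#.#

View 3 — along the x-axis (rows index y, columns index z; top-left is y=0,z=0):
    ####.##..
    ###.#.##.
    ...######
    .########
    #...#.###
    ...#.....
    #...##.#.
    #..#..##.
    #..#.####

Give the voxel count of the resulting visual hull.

remaining voxels: 99

before carving: 729 voxels (9×9×9)
[1] z-view keeps 53 columns → grid now 477
[2] y-view keeps 29 columns → grid now 166
[3] x-view keeps 46 columns → grid now 99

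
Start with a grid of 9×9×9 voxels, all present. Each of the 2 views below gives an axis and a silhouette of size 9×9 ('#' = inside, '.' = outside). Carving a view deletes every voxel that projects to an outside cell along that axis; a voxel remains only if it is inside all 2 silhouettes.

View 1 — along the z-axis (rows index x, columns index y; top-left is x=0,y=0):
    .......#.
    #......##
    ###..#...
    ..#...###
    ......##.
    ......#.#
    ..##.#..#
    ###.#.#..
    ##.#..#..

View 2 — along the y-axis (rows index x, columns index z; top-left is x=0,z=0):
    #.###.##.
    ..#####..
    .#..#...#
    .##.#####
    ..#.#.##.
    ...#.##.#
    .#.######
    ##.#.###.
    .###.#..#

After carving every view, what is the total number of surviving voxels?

before carving: 729 voxels (9×9×9)
after view 1 [z-axis, 29 of 81 cells solid] → remaining = 261
after view 2 [y-axis, 47 of 81 cells solid] → remaining = 155

155 voxels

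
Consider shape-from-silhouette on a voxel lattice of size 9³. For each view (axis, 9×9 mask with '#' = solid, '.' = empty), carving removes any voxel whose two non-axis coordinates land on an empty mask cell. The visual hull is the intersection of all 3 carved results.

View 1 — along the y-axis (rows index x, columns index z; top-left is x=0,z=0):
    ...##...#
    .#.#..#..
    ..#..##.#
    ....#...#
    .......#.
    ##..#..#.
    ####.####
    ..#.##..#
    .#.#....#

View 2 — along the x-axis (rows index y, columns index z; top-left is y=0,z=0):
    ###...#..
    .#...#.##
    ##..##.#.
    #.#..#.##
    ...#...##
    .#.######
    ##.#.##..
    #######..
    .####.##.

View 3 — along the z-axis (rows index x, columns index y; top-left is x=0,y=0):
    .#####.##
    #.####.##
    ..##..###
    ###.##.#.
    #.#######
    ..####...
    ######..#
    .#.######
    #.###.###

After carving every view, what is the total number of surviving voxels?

initial block: 9^3 = 729
[1] y-view keeps 32 columns → grid now 288
[2] x-view keeps 46 columns → grid now 161
[3] z-view keeps 58 columns → grid now 114

|visual hull| = 114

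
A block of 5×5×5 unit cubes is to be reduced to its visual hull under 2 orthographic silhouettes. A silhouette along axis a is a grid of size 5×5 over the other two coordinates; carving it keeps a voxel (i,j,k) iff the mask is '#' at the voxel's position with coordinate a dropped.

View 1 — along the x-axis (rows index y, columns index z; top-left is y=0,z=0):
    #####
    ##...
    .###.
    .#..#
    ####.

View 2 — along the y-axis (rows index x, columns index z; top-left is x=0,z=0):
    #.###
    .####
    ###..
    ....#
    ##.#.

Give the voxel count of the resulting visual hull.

voxel count = 48

full grid |V| = 125
V1 x: intersect with YZ mask (16 set) -- 80 left
V2 y: intersect with XZ mask (15 set) -- 48 left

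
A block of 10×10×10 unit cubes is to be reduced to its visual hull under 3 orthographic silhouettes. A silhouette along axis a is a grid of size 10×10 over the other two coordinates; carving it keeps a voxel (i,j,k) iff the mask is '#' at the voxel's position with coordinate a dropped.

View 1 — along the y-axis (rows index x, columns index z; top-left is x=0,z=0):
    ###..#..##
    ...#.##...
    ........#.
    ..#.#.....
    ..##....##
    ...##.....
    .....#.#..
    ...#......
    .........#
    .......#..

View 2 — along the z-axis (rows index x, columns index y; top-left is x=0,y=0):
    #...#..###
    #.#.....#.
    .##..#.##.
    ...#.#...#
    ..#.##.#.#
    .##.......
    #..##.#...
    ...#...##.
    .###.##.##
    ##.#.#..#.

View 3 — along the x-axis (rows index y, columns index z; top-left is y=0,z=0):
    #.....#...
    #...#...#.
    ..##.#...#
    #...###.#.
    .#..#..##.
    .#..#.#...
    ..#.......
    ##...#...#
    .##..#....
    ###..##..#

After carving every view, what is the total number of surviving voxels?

voxel count = 36

before carving: 1000 voxels (10×10×10)
V1 y: intersect with XZ mask (23 set) -- 230 left
V2 z: intersect with XY mask (42 set) -- 97 left
V3 x: intersect with YZ mask (35 set) -- 36 left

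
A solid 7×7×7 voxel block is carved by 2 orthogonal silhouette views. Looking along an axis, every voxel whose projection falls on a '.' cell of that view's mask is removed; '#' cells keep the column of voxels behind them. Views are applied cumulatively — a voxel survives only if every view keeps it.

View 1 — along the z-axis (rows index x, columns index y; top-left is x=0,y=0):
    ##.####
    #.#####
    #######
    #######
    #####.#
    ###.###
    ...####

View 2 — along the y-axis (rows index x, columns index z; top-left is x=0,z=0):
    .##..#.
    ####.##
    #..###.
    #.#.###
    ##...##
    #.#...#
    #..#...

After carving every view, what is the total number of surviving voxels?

before carving: 343 voxels (7×7×7)
after view 1 [z-axis, 42 of 49 cells solid] → remaining = 294
after view 2 [y-axis, 27 of 49 cells solid] → remaining = 167

167 voxels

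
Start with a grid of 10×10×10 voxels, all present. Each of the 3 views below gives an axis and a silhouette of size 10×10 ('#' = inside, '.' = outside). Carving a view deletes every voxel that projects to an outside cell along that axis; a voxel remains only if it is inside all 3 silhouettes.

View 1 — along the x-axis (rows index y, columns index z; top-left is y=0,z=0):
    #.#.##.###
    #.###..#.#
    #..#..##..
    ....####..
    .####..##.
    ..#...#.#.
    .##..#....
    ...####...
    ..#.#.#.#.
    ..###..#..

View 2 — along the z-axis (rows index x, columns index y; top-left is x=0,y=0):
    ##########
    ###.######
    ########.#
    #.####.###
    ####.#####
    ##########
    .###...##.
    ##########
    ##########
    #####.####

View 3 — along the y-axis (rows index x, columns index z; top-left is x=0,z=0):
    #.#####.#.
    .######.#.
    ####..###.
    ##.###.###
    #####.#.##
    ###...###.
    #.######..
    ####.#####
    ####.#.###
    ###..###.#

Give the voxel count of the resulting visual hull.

start: 10×10×10 = 1000 voxels
V1 x: intersect with YZ mask (45 set) -- 450 left
V2 z: intersect with XY mask (89 set) -- 401 left
V3 y: intersect with XZ mask (74 set) -- 296 left

296 voxels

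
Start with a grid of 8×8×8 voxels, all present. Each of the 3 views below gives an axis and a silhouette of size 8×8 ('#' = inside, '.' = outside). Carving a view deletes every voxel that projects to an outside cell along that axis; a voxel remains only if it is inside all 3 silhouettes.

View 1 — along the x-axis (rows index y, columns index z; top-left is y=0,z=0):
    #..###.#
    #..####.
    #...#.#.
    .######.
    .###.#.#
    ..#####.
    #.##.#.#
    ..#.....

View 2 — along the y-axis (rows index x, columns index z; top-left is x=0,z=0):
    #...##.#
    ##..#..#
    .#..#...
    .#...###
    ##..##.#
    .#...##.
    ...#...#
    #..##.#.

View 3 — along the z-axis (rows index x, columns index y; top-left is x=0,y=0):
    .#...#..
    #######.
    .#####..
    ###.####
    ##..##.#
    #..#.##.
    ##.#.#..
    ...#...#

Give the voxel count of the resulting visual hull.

full grid |V| = 512
step 1: project along x, AND mask (35/64) → |grid| = 280
step 2: project along y, AND mask (28/64) → |grid| = 114
step 3: project along z, AND mask (36/64) → |grid| = 64

64 voxels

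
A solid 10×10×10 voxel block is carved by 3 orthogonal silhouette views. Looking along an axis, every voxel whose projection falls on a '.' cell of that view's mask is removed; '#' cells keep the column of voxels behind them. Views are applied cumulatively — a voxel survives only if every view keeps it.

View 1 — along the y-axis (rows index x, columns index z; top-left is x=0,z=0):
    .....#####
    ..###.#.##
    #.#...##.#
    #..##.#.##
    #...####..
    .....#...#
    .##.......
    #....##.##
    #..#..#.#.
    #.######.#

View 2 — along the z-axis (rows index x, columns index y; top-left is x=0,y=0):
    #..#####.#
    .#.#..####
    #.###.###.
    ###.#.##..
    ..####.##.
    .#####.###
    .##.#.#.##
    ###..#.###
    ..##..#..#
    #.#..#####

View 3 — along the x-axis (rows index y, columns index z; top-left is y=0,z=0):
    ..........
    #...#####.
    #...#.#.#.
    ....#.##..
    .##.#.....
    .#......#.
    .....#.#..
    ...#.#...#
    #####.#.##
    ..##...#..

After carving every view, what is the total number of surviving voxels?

full grid |V| = 1000
carve view 1 (along y, XZ-mask fill 48/100): 480 voxels remain
carve view 2 (along z, XY-mask fill 64/100): 307 voxels remain
carve view 3 (along x, YZ-mask fill 34/100): 101 voxels remain

remaining voxels: 101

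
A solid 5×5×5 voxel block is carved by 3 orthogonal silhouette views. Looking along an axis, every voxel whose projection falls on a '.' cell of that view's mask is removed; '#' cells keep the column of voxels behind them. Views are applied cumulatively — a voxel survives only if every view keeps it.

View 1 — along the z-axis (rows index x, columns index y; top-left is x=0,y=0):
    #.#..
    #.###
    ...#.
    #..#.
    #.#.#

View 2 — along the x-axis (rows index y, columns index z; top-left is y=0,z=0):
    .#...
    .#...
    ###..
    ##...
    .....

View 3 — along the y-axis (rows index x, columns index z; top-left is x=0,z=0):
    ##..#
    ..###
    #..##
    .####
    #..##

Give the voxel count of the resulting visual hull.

voxel count = 8

full grid |V| = 125
  1. axis=2 (XY plane), |mask|=12  ⇒  voxels=60
  2. axis=0 (YZ plane), |mask|=7  ⇒  voxels=19
  3. axis=1 (XZ plane), |mask|=16  ⇒  voxels=8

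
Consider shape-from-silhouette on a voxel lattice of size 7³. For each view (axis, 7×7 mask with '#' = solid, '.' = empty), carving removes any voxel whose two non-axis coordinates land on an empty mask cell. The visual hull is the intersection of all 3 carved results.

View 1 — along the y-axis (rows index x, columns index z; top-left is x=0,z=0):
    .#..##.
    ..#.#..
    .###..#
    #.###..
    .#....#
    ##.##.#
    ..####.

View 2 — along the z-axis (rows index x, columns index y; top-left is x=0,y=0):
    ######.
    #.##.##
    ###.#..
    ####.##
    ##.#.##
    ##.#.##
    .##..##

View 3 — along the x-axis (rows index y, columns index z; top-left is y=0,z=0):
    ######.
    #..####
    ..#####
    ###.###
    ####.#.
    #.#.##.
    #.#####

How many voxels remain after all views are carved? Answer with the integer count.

|visual hull| = 92

start: 7×7×7 = 343 voxels
V1 y: intersect with XZ mask (24 set) -- 168 left
V2 z: intersect with XY mask (35 set) -- 119 left
V3 x: intersect with YZ mask (37 set) -- 92 left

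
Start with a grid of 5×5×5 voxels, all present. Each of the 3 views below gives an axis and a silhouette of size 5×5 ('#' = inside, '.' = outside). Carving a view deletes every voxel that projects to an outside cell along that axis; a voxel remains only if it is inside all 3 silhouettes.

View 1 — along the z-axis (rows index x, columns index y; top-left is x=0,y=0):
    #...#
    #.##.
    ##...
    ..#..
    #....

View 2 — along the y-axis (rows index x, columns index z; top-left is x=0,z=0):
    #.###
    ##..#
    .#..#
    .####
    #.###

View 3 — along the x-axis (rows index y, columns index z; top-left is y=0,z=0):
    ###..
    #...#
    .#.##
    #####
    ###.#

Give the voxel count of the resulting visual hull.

before carving: 125 voxels (5×5×5)
V1 z: intersect with XY mask (9 set) -- 45 left
V2 y: intersect with XZ mask (17 set) -- 29 left
V3 x: intersect with YZ mask (17 set) -- 19 left

remaining voxels: 19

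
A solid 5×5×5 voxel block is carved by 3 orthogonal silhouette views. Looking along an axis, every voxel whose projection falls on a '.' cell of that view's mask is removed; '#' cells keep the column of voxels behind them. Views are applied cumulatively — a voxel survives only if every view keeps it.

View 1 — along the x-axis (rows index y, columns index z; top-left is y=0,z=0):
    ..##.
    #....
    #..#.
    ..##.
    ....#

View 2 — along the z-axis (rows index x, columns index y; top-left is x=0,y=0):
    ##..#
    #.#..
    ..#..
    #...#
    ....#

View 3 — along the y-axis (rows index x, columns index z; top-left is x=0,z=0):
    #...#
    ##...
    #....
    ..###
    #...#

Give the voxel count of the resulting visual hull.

full grid |V| = 125
step 1: project along x, AND mask (8/25) → |grid| = 40
step 2: project along z, AND mask (9/25) → |grid| = 14
step 3: project along y, AND mask (10/25) → |grid| = 8

8 voxels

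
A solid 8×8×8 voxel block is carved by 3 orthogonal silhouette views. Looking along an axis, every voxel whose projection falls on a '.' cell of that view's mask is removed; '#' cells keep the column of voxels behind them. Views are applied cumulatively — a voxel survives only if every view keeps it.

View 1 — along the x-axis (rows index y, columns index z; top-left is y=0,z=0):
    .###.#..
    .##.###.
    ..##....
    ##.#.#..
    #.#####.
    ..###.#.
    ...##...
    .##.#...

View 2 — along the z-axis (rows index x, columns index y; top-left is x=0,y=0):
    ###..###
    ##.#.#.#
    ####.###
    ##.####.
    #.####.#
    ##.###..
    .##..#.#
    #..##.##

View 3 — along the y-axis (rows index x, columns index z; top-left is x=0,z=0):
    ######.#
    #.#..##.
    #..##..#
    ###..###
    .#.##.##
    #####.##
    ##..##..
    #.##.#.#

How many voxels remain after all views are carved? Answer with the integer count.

initial block: 8^3 = 512
[1] x-view keeps 30 columns → grid now 240
[2] z-view keeps 44 columns → grid now 168
[3] y-view keeps 42 columns → grid now 104

remaining voxels: 104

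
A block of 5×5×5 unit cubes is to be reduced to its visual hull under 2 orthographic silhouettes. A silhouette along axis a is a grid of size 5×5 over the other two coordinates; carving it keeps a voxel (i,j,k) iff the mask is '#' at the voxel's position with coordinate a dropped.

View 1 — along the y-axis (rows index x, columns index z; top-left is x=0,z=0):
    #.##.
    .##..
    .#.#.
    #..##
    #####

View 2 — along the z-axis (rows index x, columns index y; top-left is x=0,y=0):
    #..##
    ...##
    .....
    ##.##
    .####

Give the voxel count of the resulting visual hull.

full grid |V| = 125
step 1: project along y, AND mask (15/25) → |grid| = 75
step 2: project along z, AND mask (13/25) → |grid| = 45

|visual hull| = 45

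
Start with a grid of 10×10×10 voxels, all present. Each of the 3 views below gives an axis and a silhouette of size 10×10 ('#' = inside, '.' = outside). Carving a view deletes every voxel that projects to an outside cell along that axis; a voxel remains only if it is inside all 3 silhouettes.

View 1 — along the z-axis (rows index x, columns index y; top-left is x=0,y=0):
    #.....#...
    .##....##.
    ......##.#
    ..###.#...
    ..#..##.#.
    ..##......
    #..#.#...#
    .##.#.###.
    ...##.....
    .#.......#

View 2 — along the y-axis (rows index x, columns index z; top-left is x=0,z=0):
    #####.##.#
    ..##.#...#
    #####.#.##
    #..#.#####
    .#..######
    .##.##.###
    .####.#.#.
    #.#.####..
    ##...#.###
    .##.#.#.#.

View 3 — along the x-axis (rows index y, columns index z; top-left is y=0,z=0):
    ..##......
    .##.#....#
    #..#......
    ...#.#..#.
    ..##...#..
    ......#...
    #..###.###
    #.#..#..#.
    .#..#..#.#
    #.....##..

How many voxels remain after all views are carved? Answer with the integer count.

|visual hull| = 75

start: 10×10×10 = 1000 voxels
step 1: project along z, AND mask (33/100) → |grid| = 330
step 2: project along y, AND mask (64/100) → |grid| = 208
step 3: project along x, AND mask (33/100) → |grid| = 75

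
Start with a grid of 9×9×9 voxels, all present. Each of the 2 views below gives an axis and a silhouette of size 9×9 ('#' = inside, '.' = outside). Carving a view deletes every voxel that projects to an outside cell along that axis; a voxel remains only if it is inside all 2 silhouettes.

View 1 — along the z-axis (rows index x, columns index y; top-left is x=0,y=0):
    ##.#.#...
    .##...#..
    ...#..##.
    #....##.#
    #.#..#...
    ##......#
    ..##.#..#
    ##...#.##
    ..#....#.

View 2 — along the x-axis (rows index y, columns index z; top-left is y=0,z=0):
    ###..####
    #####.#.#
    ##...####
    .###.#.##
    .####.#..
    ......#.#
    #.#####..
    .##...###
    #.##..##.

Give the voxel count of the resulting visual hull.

initial block: 9^3 = 729
carve view 1 (along z, XY-mask fill 31/81): 279 voxels remain
carve view 2 (along x, YZ-mask fill 49/81): 168 voxels remain

|visual hull| = 168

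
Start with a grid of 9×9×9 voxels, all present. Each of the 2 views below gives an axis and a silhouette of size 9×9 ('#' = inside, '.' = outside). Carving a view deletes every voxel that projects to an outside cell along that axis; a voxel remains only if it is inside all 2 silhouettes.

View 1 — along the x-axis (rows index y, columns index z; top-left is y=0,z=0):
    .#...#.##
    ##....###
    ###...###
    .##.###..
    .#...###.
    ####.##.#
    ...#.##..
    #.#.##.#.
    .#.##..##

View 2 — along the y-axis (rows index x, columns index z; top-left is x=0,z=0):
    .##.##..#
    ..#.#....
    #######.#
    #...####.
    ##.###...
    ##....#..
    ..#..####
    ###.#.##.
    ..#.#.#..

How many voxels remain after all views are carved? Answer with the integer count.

full grid |V| = 729
after view 1 [x-axis, 44 of 81 cells solid] → remaining = 396
after view 2 [y-axis, 42 of 81 cells solid] → remaining = 205

voxel count = 205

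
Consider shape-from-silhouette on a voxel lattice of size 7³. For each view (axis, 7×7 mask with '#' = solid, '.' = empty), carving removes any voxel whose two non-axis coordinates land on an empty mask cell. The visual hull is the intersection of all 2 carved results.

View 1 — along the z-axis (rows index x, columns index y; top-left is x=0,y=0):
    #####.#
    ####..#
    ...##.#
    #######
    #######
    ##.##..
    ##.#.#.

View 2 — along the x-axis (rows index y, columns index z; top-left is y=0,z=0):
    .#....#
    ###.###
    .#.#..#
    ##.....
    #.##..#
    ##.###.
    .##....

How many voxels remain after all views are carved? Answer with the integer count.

initial block: 7^3 = 343
carve view 1 (along z, XY-mask fill 36/49): 252 voxels remain
carve view 2 (along x, YZ-mask fill 24/49): 119 voxels remain

remaining voxels: 119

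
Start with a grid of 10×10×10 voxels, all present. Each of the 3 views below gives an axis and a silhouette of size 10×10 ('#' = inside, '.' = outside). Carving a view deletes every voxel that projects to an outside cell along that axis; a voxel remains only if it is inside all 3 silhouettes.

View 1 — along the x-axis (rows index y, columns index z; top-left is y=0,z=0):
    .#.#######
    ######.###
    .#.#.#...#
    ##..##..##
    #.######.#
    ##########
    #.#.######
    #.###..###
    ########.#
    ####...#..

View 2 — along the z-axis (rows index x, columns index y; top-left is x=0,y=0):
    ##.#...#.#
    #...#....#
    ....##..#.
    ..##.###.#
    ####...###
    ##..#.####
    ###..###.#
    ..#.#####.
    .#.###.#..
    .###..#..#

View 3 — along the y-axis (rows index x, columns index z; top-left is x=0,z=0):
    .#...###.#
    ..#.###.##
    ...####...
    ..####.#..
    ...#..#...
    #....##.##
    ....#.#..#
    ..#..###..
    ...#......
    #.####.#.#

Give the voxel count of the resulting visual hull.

start: 10×10×10 = 1000 voxels
V1 x: intersect with YZ mask (74 set) -- 740 left
V2 z: intersect with XY mask (54 set) -- 394 left
V3 y: intersect with XZ mask (42 set) -- 153 left

|visual hull| = 153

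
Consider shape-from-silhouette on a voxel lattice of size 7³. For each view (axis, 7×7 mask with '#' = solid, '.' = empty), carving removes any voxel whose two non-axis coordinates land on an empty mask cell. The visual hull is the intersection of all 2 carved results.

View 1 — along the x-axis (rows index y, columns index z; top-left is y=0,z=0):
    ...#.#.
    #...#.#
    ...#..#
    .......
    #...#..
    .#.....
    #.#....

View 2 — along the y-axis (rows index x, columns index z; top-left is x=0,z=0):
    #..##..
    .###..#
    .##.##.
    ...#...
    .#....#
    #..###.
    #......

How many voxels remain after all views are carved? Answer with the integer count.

34 voxels

start: 7×7×7 = 343 voxels
  1. axis=0 (YZ plane), |mask|=12  ⇒  voxels=84
  2. axis=1 (XZ plane), |mask|=19  ⇒  voxels=34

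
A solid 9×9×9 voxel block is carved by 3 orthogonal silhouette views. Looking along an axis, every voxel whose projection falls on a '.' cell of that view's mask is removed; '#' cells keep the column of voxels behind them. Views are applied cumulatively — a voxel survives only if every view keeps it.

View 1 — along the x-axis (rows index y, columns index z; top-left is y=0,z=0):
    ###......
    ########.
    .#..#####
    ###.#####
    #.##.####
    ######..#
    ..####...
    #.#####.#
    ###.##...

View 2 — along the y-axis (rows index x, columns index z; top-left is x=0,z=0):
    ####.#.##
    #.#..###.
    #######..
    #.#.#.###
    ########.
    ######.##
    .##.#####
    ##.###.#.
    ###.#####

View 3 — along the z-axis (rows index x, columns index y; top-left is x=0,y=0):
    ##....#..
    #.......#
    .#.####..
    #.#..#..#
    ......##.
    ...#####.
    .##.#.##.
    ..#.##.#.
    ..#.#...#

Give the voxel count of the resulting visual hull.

start: 9×9×9 = 729 voxels
carve view 1 (along x, YZ-mask fill 55/81): 495 voxels remain
carve view 2 (along y, XZ-mask fill 62/81): 387 voxels remain
carve view 3 (along z, XY-mask fill 33/81): 157 voxels remain

voxel count = 157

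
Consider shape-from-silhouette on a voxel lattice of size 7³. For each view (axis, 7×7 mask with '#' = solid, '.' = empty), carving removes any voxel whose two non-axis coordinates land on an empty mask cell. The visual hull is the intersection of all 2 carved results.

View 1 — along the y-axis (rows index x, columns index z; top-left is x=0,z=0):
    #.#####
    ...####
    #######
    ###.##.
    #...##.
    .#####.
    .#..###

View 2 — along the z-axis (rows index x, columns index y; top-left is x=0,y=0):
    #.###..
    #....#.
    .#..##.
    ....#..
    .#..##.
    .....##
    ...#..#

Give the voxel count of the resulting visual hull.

before carving: 343 voxels (7×7×7)
[1] y-view keeps 34 columns → grid now 238
[2] z-view keeps 17 columns → grid now 85

85 voxels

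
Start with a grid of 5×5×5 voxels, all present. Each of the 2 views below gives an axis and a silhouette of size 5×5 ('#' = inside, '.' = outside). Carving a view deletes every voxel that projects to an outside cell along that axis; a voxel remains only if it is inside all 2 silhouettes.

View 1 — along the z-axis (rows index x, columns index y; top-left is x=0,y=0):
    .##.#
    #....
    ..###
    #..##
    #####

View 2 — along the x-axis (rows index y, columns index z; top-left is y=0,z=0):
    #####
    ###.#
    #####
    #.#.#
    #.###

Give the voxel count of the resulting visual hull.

full grid |V| = 125
step 1: project along z, AND mask (15/25) → |grid| = 75
step 2: project along x, AND mask (21/25) → |grid| = 63

|visual hull| = 63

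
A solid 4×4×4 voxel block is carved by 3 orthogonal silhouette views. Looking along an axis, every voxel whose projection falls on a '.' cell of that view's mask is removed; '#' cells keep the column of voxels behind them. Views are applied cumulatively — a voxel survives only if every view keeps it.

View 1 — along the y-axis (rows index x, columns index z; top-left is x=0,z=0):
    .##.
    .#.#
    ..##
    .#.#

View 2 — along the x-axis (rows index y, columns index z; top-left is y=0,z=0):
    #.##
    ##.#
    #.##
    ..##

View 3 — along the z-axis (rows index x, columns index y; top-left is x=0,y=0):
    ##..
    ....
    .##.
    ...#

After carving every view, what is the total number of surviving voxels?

voxel count = 6

initial block: 4^3 = 64
carve view 1 (along y, XZ-mask fill 8/16): 32 voxels remain
carve view 2 (along x, YZ-mask fill 11/16): 21 voxels remain
carve view 3 (along z, XY-mask fill 5/16): 6 voxels remain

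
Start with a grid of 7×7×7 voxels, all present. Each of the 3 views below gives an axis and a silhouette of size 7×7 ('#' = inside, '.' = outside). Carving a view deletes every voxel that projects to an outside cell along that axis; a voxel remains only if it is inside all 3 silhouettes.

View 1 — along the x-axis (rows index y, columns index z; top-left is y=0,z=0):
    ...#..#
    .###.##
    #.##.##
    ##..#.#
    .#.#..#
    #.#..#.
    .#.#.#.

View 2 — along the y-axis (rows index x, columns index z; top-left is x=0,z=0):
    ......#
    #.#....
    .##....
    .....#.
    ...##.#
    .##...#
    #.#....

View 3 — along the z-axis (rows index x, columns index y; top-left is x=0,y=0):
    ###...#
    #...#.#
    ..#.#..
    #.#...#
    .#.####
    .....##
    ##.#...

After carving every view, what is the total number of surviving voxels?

18 voxels

initial block: 7^3 = 343
  1. axis=0 (YZ plane), |mask|=25  ⇒  voxels=175
  2. axis=1 (XZ plane), |mask|=14  ⇒  voxels=51
  3. axis=2 (XY plane), |mask|=22  ⇒  voxels=18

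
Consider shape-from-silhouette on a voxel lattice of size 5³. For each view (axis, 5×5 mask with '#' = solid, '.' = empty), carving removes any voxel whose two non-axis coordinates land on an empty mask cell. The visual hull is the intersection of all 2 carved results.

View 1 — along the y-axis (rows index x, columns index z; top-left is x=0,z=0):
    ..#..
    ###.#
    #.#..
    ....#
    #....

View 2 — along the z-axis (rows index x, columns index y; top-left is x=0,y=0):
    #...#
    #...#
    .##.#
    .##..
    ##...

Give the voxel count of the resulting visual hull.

start: 5×5×5 = 125 voxels
  1. axis=1 (XZ plane), |mask|=9  ⇒  voxels=45
  2. axis=2 (XY plane), |mask|=11  ⇒  voxels=20

voxel count = 20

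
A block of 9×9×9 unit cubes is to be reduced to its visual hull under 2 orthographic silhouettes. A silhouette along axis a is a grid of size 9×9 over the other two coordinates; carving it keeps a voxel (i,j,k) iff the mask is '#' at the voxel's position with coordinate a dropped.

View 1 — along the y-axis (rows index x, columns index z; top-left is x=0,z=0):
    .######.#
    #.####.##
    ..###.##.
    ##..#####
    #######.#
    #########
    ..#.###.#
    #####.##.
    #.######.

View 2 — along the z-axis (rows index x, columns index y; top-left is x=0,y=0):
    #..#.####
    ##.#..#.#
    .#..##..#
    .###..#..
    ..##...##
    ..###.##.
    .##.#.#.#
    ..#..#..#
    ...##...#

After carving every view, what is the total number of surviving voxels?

remaining voxels: 269

before carving: 729 voxels (9×9×9)
  1. axis=1 (XZ plane), |mask|=62  ⇒  voxels=558
  2. axis=2 (XY plane), |mask|=39  ⇒  voxels=269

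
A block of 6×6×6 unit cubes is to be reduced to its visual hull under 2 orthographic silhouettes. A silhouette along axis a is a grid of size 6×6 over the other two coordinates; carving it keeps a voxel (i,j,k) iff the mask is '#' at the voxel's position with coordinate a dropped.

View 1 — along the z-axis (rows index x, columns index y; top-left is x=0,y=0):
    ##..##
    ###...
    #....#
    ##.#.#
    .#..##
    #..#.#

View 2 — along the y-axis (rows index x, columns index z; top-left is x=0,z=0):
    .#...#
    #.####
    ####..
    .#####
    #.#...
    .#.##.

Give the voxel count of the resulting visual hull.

initial block: 6^3 = 216
[1] z-view keeps 19 columns → grid now 114
[2] y-view keeps 21 columns → grid now 66

66 voxels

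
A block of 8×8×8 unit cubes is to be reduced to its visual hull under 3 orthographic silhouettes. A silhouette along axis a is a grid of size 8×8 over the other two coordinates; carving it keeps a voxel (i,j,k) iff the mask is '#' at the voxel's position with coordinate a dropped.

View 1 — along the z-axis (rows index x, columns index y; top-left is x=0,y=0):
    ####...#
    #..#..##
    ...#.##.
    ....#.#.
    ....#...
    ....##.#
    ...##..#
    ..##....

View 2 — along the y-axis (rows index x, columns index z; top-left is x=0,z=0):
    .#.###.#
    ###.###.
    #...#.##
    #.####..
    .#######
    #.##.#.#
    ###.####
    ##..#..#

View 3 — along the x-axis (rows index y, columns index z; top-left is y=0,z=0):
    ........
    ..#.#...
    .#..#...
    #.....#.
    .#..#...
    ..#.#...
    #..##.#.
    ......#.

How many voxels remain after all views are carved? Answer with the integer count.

full grid |V| = 512
step 1: project along z, AND mask (23/64) → |grid| = 184
step 2: project along y, AND mask (43/64) → |grid| = 122
step 3: project along x, AND mask (15/64) → |grid| = 30

voxel count = 30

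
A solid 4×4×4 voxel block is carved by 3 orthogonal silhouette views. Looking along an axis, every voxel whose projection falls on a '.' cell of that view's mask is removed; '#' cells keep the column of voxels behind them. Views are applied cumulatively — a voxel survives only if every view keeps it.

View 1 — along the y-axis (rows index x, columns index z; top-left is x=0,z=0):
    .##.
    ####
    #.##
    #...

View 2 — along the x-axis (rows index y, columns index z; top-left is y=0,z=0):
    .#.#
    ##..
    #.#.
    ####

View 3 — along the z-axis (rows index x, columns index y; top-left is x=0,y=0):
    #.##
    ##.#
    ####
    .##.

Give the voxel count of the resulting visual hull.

initial block: 4^3 = 64
[1] y-view keeps 10 columns → grid now 40
[2] x-view keeps 10 columns → grid now 25
[3] z-view keeps 12 columns → grid now 21

|visual hull| = 21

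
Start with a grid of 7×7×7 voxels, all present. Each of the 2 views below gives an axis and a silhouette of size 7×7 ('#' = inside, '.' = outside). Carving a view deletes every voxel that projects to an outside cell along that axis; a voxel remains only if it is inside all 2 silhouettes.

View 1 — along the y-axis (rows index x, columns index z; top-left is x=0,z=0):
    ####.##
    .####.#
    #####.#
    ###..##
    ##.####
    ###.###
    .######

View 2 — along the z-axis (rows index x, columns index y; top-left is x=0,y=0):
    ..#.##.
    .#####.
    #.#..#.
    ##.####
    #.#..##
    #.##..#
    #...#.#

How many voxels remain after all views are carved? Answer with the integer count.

remaining voxels: 157

full grid |V| = 343
[1] y-view keeps 40 columns → grid now 280
[2] z-view keeps 28 columns → grid now 157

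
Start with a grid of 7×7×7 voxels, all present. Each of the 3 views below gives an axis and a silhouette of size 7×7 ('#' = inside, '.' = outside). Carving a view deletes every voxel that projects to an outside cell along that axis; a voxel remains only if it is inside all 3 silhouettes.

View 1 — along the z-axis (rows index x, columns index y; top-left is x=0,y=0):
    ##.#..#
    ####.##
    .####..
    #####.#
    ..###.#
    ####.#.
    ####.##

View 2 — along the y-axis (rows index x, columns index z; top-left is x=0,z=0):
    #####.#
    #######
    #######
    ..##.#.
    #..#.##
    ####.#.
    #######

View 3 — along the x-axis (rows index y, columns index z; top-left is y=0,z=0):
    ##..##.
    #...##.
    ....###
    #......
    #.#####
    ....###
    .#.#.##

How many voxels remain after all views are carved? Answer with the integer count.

84 voxels

full grid |V| = 343
V1 z: intersect with XY mask (35 set) -- 245 left
V2 y: intersect with XZ mask (39 set) -- 195 left
V3 x: intersect with YZ mask (24 set) -- 84 left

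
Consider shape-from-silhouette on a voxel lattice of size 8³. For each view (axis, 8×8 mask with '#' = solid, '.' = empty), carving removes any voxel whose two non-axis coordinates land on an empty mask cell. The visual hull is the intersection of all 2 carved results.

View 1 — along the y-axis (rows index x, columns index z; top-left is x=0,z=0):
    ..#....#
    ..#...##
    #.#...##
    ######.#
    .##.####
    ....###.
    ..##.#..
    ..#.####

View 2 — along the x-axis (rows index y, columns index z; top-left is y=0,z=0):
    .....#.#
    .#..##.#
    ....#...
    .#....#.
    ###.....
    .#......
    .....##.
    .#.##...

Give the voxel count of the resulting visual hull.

before carving: 512 voxels (8×8×8)
after view 1 [y-axis, 33 of 64 cells solid] → remaining = 264
after view 2 [x-axis, 18 of 64 cells solid] → remaining = 70

|visual hull| = 70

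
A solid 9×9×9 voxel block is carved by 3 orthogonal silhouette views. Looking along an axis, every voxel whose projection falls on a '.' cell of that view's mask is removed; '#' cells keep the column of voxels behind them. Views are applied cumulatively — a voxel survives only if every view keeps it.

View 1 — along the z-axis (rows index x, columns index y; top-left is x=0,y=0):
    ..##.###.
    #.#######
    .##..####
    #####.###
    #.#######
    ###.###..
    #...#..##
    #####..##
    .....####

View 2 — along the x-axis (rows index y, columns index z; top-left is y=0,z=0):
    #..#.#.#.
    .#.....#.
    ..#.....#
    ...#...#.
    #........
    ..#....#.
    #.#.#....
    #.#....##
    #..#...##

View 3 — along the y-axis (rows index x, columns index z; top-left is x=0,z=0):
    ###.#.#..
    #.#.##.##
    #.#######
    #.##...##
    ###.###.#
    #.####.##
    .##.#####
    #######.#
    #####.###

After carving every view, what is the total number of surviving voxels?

start: 9×9×9 = 729 voxels
after view 1 [z-axis, 56 of 81 cells solid] → remaining = 504
after view 2 [x-axis, 24 of 81 cells solid] → remaining = 155
after view 3 [y-axis, 61 of 81 cells solid] → remaining = 122

remaining voxels: 122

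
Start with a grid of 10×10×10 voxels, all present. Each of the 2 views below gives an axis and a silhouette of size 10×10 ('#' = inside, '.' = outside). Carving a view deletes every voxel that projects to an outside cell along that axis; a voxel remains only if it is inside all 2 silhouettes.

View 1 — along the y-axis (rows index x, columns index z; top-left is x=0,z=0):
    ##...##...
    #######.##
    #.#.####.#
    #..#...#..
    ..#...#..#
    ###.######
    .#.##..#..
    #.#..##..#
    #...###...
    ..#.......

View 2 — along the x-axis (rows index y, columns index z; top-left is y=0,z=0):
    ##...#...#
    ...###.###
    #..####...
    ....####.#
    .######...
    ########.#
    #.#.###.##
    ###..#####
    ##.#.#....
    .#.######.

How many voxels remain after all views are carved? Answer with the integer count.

initial block: 10^3 = 1000
  1. axis=1 (XZ plane), |mask|=49  ⇒  voxels=490
  2. axis=0 (YZ plane), |mask|=61  ⇒  voxels=310

310 voxels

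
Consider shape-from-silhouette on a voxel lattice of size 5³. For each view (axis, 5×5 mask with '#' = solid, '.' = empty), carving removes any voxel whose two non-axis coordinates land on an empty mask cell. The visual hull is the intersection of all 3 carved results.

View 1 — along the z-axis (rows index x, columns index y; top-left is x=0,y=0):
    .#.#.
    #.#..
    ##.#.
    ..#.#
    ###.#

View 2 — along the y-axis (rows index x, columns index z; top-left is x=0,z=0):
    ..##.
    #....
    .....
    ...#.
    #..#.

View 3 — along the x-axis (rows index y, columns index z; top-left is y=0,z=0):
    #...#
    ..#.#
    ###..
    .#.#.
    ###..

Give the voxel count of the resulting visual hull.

initial block: 5^3 = 125
carve view 1 (along z, XY-mask fill 13/25): 65 voxels remain
carve view 2 (along y, XZ-mask fill 6/25): 16 voxels remain
carve view 3 (along x, YZ-mask fill 12/25): 7 voxels remain

remaining voxels: 7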